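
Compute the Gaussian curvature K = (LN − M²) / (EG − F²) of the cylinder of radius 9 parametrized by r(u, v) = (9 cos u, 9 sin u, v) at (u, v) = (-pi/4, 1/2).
K = 0

Coefficients of the first fundamental form: E = 81, F = 0, G = 1.
Coefficients of the second fundamental form: L = -9, M = 0, N = 0.
Assemble K = (LN − M²)/(EG − F²) = 0. At (u, v) = (-pi/4, 1/2): K = 0.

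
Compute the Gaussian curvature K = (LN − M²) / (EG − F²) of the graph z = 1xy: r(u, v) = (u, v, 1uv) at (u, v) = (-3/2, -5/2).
K = -4/361

Coefficients of the first fundamental form: E = v^2 + 1, F = u*v, G = u^2 + 1.
Coefficients of the second fundamental form: L = 0, M = 1/sqrt(u^2 + v^2 + 1), N = 0.
Assemble K = (LN − M²)/(EG − F²) = 1/((u^2*v^2 - (u^2 + 1)*(v^2 + 1))*(u^2 + v^2 + 1)). At (u, v) = (-3/2, -5/2): K = -4/361.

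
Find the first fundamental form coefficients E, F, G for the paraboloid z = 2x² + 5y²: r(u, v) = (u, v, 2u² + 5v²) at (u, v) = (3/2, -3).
E = 37;  F = -180;  G = 901

Partials: r_u = (1, 0, 4*u), r_v = (0, 1, 10*v). As functions of (u, v):
  E = r_u · r_u = 16*u^2 + 1,
  F = r_u · r_v = 40*u*v,
  G = r_v · r_v = 100*v^2 + 1.
Evaluating at (u, v) = (3/2, -3): E = 37, F = -180, G = 901.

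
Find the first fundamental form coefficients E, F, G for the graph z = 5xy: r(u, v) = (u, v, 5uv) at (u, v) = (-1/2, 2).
E = 101;  F = -25;  G = 29/4

Partials: r_u = (1, 0, 5*v), r_v = (0, 1, 5*u). As functions of (u, v):
  E = r_u · r_u = 25*v^2 + 1,
  F = r_u · r_v = 25*u*v,
  G = r_v · r_v = 25*u^2 + 1.
Evaluating at (u, v) = (-1/2, 2): E = 101, F = -25, G = 29/4.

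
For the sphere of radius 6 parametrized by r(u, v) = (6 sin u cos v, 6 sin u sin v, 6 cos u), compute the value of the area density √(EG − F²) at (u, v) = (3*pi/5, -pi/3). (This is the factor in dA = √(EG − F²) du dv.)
√(EG − F²)|_{(3*pi/5, -pi/3)} = 9*sqrt(2*sqrt(5) + 10)

E = 36, F = 0, G = 36*sin(u)^2, so EG − F² = 1296*sin(u)^2. Taking the positive square root: √(EG − F²) = 36*Abs(sin(u)). At (u, v) = (3*pi/5, -pi/3): 9*sqrt(2*sqrt(5) + 10).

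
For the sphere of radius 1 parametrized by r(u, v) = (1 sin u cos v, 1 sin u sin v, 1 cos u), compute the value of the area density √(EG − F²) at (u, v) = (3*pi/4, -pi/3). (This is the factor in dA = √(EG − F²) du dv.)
√(EG − F²)|_{(3*pi/4, -pi/3)} = sqrt(2)/2

E = 1, F = 0, G = sin(u)^2, so EG − F² = sin(u)^2. Taking the positive square root: √(EG − F²) = Abs(sin(u)). At (u, v) = (3*pi/4, -pi/3): sqrt(2)/2.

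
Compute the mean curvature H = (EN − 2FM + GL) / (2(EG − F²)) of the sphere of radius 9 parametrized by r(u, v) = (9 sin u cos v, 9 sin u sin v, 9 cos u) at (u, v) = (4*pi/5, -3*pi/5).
H = -1/9

With E = 81, F = 0, G = 81*sin(u)^2, L = -9*sin(u)/Abs(sin(u)), M = 0, N = -9*sin(u)^3/Abs(sin(u)), assemble
  H = (EN − 2FM + GL) / (2(EG − F²)) = -sin(u)/(9*Abs(sin(u))).
At (u, v) = (4*pi/5, -3*pi/5): H = -1/9.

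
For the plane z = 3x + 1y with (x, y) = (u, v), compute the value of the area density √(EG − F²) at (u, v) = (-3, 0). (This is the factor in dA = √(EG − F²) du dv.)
√(EG − F²)|_{(-3, 0)} = sqrt(11)

E = 10, F = 3, G = 2, so EG − F² = 11. Taking the positive square root: √(EG − F²) = sqrt(11). At (u, v) = (-3, 0): sqrt(11).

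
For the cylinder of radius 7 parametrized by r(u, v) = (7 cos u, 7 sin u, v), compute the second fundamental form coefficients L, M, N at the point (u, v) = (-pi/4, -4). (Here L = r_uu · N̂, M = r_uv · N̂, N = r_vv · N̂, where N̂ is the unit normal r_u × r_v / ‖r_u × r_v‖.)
L = -7;  M = 0;  N = 0

Compute the unit normal N̂(u, v) = (cos(u), sin(u), 0), and the second partials r_uu, r_uv, r_vv. Take dot products:
  L(u, v) = r_uu · N̂ = -7,
  M(u, v) = r_uv · N̂ = 0,
  N(u, v) = r_vv · N̂ = 0.
Evaluating at (u, v) = (-pi/4, -4):
  L = -7, M = 0, N = 0.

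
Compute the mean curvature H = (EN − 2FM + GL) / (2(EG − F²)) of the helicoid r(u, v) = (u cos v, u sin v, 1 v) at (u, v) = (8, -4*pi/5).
H = 0

With E = 1, F = 0, G = u^2 + 1, L = 0, M = -1/sqrt(u^2 + 1), N = 0, assemble
  H = (EN − 2FM + GL) / (2(EG − F²)) = 0.
At (u, v) = (8, -4*pi/5): H = 0.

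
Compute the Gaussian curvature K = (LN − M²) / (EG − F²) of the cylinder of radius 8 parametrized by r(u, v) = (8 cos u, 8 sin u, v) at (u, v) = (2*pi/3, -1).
K = 0

Coefficients of the first fundamental form: E = 64, F = 0, G = 1.
Coefficients of the second fundamental form: L = -8, M = 0, N = 0.
Assemble K = (LN − M²)/(EG − F²) = 0. At (u, v) = (2*pi/3, -1): K = 0.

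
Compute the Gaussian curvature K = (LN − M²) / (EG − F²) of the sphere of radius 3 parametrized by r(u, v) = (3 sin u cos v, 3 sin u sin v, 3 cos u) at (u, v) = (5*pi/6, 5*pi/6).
K = 1/9

Coefficients of the first fundamental form: E = 9, F = 0, G = 9*sin(u)^2.
Coefficients of the second fundamental form: L = -3*sin(u)/Abs(sin(u)), M = 0, N = -3*sin(u)^3/Abs(sin(u)).
Assemble K = (LN − M²)/(EG − F²) = 1/9. At (u, v) = (5*pi/6, 5*pi/6): K = 1/9.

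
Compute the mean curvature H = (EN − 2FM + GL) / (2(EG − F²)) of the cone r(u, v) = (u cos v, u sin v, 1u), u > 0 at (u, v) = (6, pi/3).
H = sqrt(2)/24

With E = 2, F = 0, G = u^2, L = 0, M = 0, N = sqrt(2)*u^2/(2*Abs(u)), assemble
  H = (EN − 2FM + GL) / (2(EG − F²)) = sqrt(2)/(4*Abs(u)).
At (u, v) = (6, pi/3): H = sqrt(2)/24.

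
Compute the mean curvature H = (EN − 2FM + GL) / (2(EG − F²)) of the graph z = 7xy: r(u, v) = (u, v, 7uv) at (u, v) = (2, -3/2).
H = 8232*sqrt(1229)/1510441

With E = 49*v^2 + 1, F = 49*u*v, G = 49*u^2 + 1, L = 0, M = 7/sqrt(49*u^2 + 49*v^2 + 1), N = 0, assemble
  H = (EN − 2FM + GL) / (2(EG − F²)) = -343*u*v/(49*u^2 + 49*v^2 + 1)^(3/2).
At (u, v) = (2, -3/2): H = 8232*sqrt(1229)/1510441.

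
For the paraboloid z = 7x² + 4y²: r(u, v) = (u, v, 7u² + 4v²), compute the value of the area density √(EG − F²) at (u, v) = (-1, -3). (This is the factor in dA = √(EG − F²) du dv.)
√(EG − F²)|_{(-1, -3)} = sqrt(773)

E = 196*u^2 + 1, F = 112*u*v, G = 64*v^2 + 1, so EG − F² = 196*u^2 + 64*v^2 + 1. Taking the positive square root: √(EG − F²) = sqrt(196*u^2 + 64*v^2 + 1). At (u, v) = (-1, -3): sqrt(773).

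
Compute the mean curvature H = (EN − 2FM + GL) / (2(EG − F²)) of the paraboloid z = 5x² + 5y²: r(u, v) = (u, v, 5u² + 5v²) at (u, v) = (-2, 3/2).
H = 3135*sqrt(626)/391876

With E = 100*u^2 + 1, F = 100*u*v, G = 100*v^2 + 1, L = 10/sqrt(100*u^2 + 100*v^2 + 1), M = 0, N = 10/sqrt(100*u^2 + 100*v^2 + 1), assemble
  H = (EN − 2FM + GL) / (2(EG − F²)) = 10*(50*u^2 + 50*v^2 + 1)/(100*u^2 + 100*v^2 + 1)^(3/2).
At (u, v) = (-2, 3/2): H = 3135*sqrt(626)/391876.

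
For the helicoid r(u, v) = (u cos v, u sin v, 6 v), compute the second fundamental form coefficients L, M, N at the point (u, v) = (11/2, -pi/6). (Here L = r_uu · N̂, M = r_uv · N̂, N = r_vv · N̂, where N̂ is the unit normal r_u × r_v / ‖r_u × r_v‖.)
L = 0;  M = -12*sqrt(265)/265;  N = 0

Compute the unit normal N̂(u, v) = (6*sin(v)/sqrt(u^2 + 36), -6*cos(v)/sqrt(u^2 + 36), u/sqrt(u^2 + 36)), and the second partials r_uu, r_uv, r_vv. Take dot products:
  L(u, v) = r_uu · N̂ = 0,
  M(u, v) = r_uv · N̂ = -6/sqrt(u^2 + 36),
  N(u, v) = r_vv · N̂ = 0.
Evaluating at (u, v) = (11/2, -pi/6):
  L = 0, M = -12*sqrt(265)/265, N = 0.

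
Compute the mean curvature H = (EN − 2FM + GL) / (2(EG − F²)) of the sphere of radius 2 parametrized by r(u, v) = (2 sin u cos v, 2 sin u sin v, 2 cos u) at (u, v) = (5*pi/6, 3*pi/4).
H = -1/2

With E = 4, F = 0, G = 4*sin(u)^2, L = -2*sin(u)/Abs(sin(u)), M = 0, N = -2*sin(u)^3/Abs(sin(u)), assemble
  H = (EN − 2FM + GL) / (2(EG − F²)) = -sin(u)/(2*Abs(sin(u))).
At (u, v) = (5*pi/6, 3*pi/4): H = -1/2.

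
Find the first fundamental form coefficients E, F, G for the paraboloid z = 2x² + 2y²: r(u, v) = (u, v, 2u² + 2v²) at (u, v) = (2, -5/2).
E = 65;  F = -80;  G = 101

Partials: r_u = (1, 0, 4*u), r_v = (0, 1, 4*v). As functions of (u, v):
  E = r_u · r_u = 16*u^2 + 1,
  F = r_u · r_v = 16*u*v,
  G = r_v · r_v = 16*v^2 + 1.
Evaluating at (u, v) = (2, -5/2): E = 65, F = -80, G = 101.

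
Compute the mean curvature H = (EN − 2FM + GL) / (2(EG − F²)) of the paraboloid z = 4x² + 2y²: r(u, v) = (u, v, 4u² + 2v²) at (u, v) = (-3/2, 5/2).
H = 694*sqrt(5)/8575

With E = 64*u^2 + 1, F = 32*u*v, G = 16*v^2 + 1, L = 8/sqrt(64*u^2 + 16*v^2 + 1), M = 0, N = 4/sqrt(64*u^2 + 16*v^2 + 1), assemble
  H = (EN − 2FM + GL) / (2(EG − F²)) = 2*(64*u^2 + 32*v^2 + 3)/(64*u^2 + 16*v^2 + 1)^(3/2).
At (u, v) = (-3/2, 5/2): H = 694*sqrt(5)/8575.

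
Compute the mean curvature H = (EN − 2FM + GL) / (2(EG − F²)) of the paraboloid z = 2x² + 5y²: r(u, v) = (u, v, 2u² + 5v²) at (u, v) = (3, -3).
H = 7*sqrt(1045)/3025

With E = 16*u^2 + 1, F = 40*u*v, G = 100*v^2 + 1, L = 4/sqrt(16*u^2 + 100*v^2 + 1), M = 0, N = 10/sqrt(16*u^2 + 100*v^2 + 1), assemble
  H = (EN − 2FM + GL) / (2(EG − F²)) = (80*u^2 + 200*v^2 + 7)/(16*u^2 + 100*v^2 + 1)^(3/2).
At (u, v) = (3, -3): H = 7*sqrt(1045)/3025.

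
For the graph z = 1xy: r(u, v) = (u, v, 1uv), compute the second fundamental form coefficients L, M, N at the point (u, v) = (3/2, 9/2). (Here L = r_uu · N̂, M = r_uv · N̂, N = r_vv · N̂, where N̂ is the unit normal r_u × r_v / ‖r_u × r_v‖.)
L = 0;  M = sqrt(94)/47;  N = 0

Compute the unit normal N̂(u, v) = (-v/sqrt(u^2 + v^2 + 1), -u/sqrt(u^2 + v^2 + 1), 1/sqrt(u^2 + v^2 + 1)), and the second partials r_uu, r_uv, r_vv. Take dot products:
  L(u, v) = r_uu · N̂ = 0,
  M(u, v) = r_uv · N̂ = 1/sqrt(u^2 + v^2 + 1),
  N(u, v) = r_vv · N̂ = 0.
Evaluating at (u, v) = (3/2, 9/2):
  L = 0, M = sqrt(94)/47, N = 0.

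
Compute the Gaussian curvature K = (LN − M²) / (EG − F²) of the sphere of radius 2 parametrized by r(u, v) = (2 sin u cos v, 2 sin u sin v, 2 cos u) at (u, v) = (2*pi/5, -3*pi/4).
K = 1/4

Coefficients of the first fundamental form: E = 4, F = 0, G = 4*sin(u)^2.
Coefficients of the second fundamental form: L = -2*sin(u)/Abs(sin(u)), M = 0, N = -2*sin(u)^3/Abs(sin(u)).
Assemble K = (LN − M²)/(EG − F²) = 1/4. At (u, v) = (2*pi/5, -3*pi/4): K = 1/4.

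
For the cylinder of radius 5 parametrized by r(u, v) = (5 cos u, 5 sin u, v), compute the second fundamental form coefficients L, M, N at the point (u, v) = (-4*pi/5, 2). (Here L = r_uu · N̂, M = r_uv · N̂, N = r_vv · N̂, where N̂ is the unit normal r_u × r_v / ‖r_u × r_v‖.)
L = -5;  M = 0;  N = 0

Compute the unit normal N̂(u, v) = (cos(u), sin(u), 0), and the second partials r_uu, r_uv, r_vv. Take dot products:
  L(u, v) = r_uu · N̂ = -5,
  M(u, v) = r_uv · N̂ = 0,
  N(u, v) = r_vv · N̂ = 0.
Evaluating at (u, v) = (-4*pi/5, 2):
  L = -5, M = 0, N = 0.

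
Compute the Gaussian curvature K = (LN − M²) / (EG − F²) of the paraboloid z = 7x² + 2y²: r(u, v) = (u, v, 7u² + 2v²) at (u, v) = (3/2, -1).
K = 14/52441

Coefficients of the first fundamental form: E = 196*u^2 + 1, F = 56*u*v, G = 16*v^2 + 1.
Coefficients of the second fundamental form: L = 14/sqrt(196*u^2 + 16*v^2 + 1), M = 0, N = 4/sqrt(196*u^2 + 16*v^2 + 1).
Assemble K = (LN − M²)/(EG − F²) = 56/(38416*u^4 + 6272*u^2*v^2 + 392*u^2 + 256*v^4 + 32*v^2 + 1). At (u, v) = (3/2, -1): K = 14/52441.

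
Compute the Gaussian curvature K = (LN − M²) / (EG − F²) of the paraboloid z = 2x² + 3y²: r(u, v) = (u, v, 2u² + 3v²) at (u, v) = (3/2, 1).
K = 24/5329

Coefficients of the first fundamental form: E = 16*u^2 + 1, F = 24*u*v, G = 36*v^2 + 1.
Coefficients of the second fundamental form: L = 4/sqrt(16*u^2 + 36*v^2 + 1), M = 0, N = 6/sqrt(16*u^2 + 36*v^2 + 1).
Assemble K = (LN − M²)/(EG − F²) = 24/(256*u^4 + 1152*u^2*v^2 + 32*u^2 + 1296*v^4 + 72*v^2 + 1). At (u, v) = (3/2, 1): K = 24/5329.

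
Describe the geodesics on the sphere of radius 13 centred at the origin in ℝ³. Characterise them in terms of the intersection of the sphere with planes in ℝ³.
Geodesics on the sphere of radius 13 are great circles — circles of radius 13 obtained as the intersection of the sphere with planes through the origin (the centre of the sphere).

A curve α(t) of nonzero constant speed on the sphere of radius 13 is a geodesic iff its acceleration α̈ is everywhere normal to the surface, i.e. parallel to the radial vector α(t). Then d/dt(α × α̇) = α̇ × α̇ + α × α̈ = 0, so α × α̇ is a constant vector n ≠ 0 and α(t) · n = 0 for all t: α lies in the plane through the origin with normal n. The intersection of that plane with the sphere is a circle of radius 13 (a great circle). Conversely, a great circle traversed at constant speed has centripetal acceleration pointing at the origin, hence normal to the sphere, so every great circle is a geodesic.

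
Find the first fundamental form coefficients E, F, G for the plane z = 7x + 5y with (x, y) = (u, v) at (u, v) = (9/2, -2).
E = 50;  F = 35;  G = 26

Partials: r_u = (1, 0, 7), r_v = (0, 1, 5). As functions of (u, v):
  E = r_u · r_u = 50,
  F = r_u · r_v = 35,
  G = r_v · r_v = 26.
Evaluating at (u, v) = (9/2, -2): E = 50, F = 35, G = 26.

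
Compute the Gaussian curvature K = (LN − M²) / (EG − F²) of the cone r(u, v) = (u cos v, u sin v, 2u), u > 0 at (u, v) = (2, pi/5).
K = 0

Coefficients of the first fundamental form: E = 5, F = 0, G = u^2.
Coefficients of the second fundamental form: L = 0, M = 0, N = 2*sqrt(5)*u^2/(5*Abs(u)).
Assemble K = (LN − M²)/(EG − F²) = 0. At (u, v) = (2, pi/5): K = 0.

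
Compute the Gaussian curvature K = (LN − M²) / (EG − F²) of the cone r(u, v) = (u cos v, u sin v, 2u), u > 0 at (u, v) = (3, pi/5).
K = 0

Coefficients of the first fundamental form: E = 5, F = 0, G = u^2.
Coefficients of the second fundamental form: L = 0, M = 0, N = 2*sqrt(5)*u^2/(5*Abs(u)).
Assemble K = (LN − M²)/(EG − F²) = 0. At (u, v) = (3, pi/5): K = 0.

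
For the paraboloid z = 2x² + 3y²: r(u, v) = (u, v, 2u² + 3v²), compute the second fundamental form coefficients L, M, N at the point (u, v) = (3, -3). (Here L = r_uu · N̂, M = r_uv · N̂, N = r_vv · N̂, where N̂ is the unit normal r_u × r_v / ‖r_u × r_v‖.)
L = 4*sqrt(469)/469;  M = 0;  N = 6*sqrt(469)/469

Compute the unit normal N̂(u, v) = (-4*u/sqrt(16*u^2 + 36*v^2 + 1), -6*v/sqrt(16*u^2 + 36*v^2 + 1), 1/sqrt(16*u^2 + 36*v^2 + 1)), and the second partials r_uu, r_uv, r_vv. Take dot products:
  L(u, v) = r_uu · N̂ = 4/sqrt(16*u^2 + 36*v^2 + 1),
  M(u, v) = r_uv · N̂ = 0,
  N(u, v) = r_vv · N̂ = 6/sqrt(16*u^2 + 36*v^2 + 1).
Evaluating at (u, v) = (3, -3):
  L = 4*sqrt(469)/469, M = 0, N = 6*sqrt(469)/469.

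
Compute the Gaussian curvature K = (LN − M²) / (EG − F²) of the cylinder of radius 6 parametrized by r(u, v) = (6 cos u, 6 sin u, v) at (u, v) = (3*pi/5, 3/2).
K = 0

Coefficients of the first fundamental form: E = 36, F = 0, G = 1.
Coefficients of the second fundamental form: L = -6, M = 0, N = 0.
Assemble K = (LN − M²)/(EG − F²) = 0. At (u, v) = (3*pi/5, 3/2): K = 0.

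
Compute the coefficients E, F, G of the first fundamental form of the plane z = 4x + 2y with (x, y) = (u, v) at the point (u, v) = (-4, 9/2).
E = 17;  F = 8;  G = 5

Partials: r_u = (1, 0, 4), r_v = (0, 1, 2). As functions of (u, v):
  E = r_u · r_u = 17,
  F = r_u · r_v = 8,
  G = r_v · r_v = 5.
Evaluating at (u, v) = (-4, 9/2): E = 17, F = 8, G = 5.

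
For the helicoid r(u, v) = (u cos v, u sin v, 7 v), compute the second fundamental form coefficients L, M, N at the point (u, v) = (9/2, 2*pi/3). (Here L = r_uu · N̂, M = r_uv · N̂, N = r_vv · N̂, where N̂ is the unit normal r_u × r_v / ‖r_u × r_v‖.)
L = 0;  M = -14*sqrt(277)/277;  N = 0

Compute the unit normal N̂(u, v) = (7*sin(v)/sqrt(u^2 + 49), -7*cos(v)/sqrt(u^2 + 49), u/sqrt(u^2 + 49)), and the second partials r_uu, r_uv, r_vv. Take dot products:
  L(u, v) = r_uu · N̂ = 0,
  M(u, v) = r_uv · N̂ = -7/sqrt(u^2 + 49),
  N(u, v) = r_vv · N̂ = 0.
Evaluating at (u, v) = (9/2, 2*pi/3):
  L = 0, M = -14*sqrt(277)/277, N = 0.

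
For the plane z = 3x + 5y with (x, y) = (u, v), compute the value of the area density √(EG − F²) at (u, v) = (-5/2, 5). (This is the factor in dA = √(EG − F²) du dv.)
√(EG − F²)|_{(-5/2, 5)} = sqrt(35)

E = 10, F = 15, G = 26, so EG − F² = 35. Taking the positive square root: √(EG − F²) = sqrt(35). At (u, v) = (-5/2, 5): sqrt(35).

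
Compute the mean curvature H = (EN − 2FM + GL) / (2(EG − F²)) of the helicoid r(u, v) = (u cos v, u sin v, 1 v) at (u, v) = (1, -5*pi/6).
H = 0

With E = 1, F = 0, G = u^2 + 1, L = 0, M = -1/sqrt(u^2 + 1), N = 0, assemble
  H = (EN − 2FM + GL) / (2(EG − F²)) = 0.
At (u, v) = (1, -5*pi/6): H = 0.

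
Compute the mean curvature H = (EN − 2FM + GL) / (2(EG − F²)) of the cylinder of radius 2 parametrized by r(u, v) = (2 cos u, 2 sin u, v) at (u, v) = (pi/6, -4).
H = -1/4

With E = 4, F = 0, G = 1, L = -2, M = 0, N = 0, assemble
  H = (EN − 2FM + GL) / (2(EG − F²)) = -1/4.
At (u, v) = (pi/6, -4): H = -1/4.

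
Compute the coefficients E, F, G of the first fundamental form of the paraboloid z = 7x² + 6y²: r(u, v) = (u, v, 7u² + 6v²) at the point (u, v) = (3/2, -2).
E = 442;  F = -504;  G = 577

Partials: r_u = (1, 0, 14*u), r_v = (0, 1, 12*v). As functions of (u, v):
  E = r_u · r_u = 196*u^2 + 1,
  F = r_u · r_v = 168*u*v,
  G = r_v · r_v = 144*v^2 + 1.
Evaluating at (u, v) = (3/2, -2): E = 442, F = -504, G = 577.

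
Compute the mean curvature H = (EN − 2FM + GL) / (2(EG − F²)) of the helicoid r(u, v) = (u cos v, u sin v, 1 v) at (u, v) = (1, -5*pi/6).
H = 0

With E = 1, F = 0, G = u^2 + 1, L = 0, M = -1/sqrt(u^2 + 1), N = 0, assemble
  H = (EN − 2FM + GL) / (2(EG − F²)) = 0.
At (u, v) = (1, -5*pi/6): H = 0.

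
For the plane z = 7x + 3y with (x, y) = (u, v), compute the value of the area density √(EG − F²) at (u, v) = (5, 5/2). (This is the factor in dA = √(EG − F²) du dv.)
√(EG − F²)|_{(5, 5/2)} = sqrt(59)

E = 50, F = 21, G = 10, so EG − F² = 59. Taking the positive square root: √(EG − F²) = sqrt(59). At (u, v) = (5, 5/2): sqrt(59).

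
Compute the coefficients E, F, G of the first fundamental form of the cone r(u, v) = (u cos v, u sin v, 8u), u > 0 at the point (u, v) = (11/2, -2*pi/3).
E = 65;  F = 0;  G = 121/4

Partials: r_u = (cos(v), sin(v), 8), r_v = (-u*sin(v), u*cos(v), 0). As functions of (u, v):
  E = r_u · r_u = 65,
  F = r_u · r_v = 0,
  G = r_v · r_v = u^2.
Evaluating at (u, v) = (11/2, -2*pi/3): E = 65, F = 0, G = 121/4.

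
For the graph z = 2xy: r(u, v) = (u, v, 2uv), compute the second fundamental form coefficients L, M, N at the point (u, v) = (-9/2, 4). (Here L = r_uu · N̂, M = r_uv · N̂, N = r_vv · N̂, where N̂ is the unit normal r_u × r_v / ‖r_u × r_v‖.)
L = 0;  M = sqrt(146)/73;  N = 0

Compute the unit normal N̂(u, v) = (-2*v/sqrt(4*u^2 + 4*v^2 + 1), -2*u/sqrt(4*u^2 + 4*v^2 + 1), 1/sqrt(4*u^2 + 4*v^2 + 1)), and the second partials r_uu, r_uv, r_vv. Take dot products:
  L(u, v) = r_uu · N̂ = 0,
  M(u, v) = r_uv · N̂ = 2/sqrt(4*u^2 + 4*v^2 + 1),
  N(u, v) = r_vv · N̂ = 0.
Evaluating at (u, v) = (-9/2, 4):
  L = 0, M = sqrt(146)/73, N = 0.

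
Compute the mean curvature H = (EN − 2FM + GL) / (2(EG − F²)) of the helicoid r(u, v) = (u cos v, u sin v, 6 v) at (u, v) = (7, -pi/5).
H = 0

With E = 1, F = 0, G = u^2 + 36, L = 0, M = -6/sqrt(u^2 + 36), N = 0, assemble
  H = (EN − 2FM + GL) / (2(EG − F²)) = 0.
At (u, v) = (7, -pi/5): H = 0.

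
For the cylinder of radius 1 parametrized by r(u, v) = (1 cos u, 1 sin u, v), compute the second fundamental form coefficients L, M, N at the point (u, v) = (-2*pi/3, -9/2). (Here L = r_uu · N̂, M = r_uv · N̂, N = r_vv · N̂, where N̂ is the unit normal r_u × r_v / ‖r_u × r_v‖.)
L = -1;  M = 0;  N = 0

Compute the unit normal N̂(u, v) = (cos(u), sin(u), 0), and the second partials r_uu, r_uv, r_vv. Take dot products:
  L(u, v) = r_uu · N̂ = -1,
  M(u, v) = r_uv · N̂ = 0,
  N(u, v) = r_vv · N̂ = 0.
Evaluating at (u, v) = (-2*pi/3, -9/2):
  L = -1, M = 0, N = 0.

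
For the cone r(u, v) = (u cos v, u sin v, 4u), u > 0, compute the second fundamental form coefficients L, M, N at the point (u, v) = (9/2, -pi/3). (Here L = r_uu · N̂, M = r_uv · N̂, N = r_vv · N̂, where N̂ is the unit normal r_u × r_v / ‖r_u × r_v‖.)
L = 0;  M = 0;  N = 18*sqrt(17)/17

Compute the unit normal N̂(u, v) = (-4*sqrt(17)*u*cos(v)/(17*Abs(u)), -4*sqrt(17)*u*sin(v)/(17*Abs(u)), sqrt(17)*u/(17*Abs(u))), and the second partials r_uu, r_uv, r_vv. Take dot products:
  L(u, v) = r_uu · N̂ = 0,
  M(u, v) = r_uv · N̂ = 0,
  N(u, v) = r_vv · N̂ = 4*sqrt(17)*u^2/(17*Abs(u)).
Evaluating at (u, v) = (9/2, -pi/3):
  L = 0, M = 0, N = 18*sqrt(17)/17.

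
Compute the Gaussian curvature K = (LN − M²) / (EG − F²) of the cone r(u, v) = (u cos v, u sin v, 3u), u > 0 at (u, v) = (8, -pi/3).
K = 0

Coefficients of the first fundamental form: E = 10, F = 0, G = u^2.
Coefficients of the second fundamental form: L = 0, M = 0, N = 3*sqrt(10)*u^2/(10*Abs(u)).
Assemble K = (LN − M²)/(EG − F²) = 0. At (u, v) = (8, -pi/3): K = 0.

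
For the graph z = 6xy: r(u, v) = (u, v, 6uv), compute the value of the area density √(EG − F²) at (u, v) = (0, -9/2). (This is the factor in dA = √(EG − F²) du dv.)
√(EG − F²)|_{(0, -9/2)} = sqrt(730)

E = 36*v^2 + 1, F = 36*u*v, G = 36*u^2 + 1, so EG − F² = 36*u^2 + 36*v^2 + 1. Taking the positive square root: √(EG − F²) = sqrt(36*u^2 + 36*v^2 + 1). At (u, v) = (0, -9/2): sqrt(730).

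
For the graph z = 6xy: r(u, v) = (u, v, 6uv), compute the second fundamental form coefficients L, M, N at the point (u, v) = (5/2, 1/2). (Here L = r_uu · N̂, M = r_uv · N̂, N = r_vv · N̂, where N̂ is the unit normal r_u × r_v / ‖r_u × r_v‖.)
L = 0;  M = 6*sqrt(235)/235;  N = 0

Compute the unit normal N̂(u, v) = (-6*v/sqrt(36*u^2 + 36*v^2 + 1), -6*u/sqrt(36*u^2 + 36*v^2 + 1), 1/sqrt(36*u^2 + 36*v^2 + 1)), and the second partials r_uu, r_uv, r_vv. Take dot products:
  L(u, v) = r_uu · N̂ = 0,
  M(u, v) = r_uv · N̂ = 6/sqrt(36*u^2 + 36*v^2 + 1),
  N(u, v) = r_vv · N̂ = 0.
Evaluating at (u, v) = (5/2, 1/2):
  L = 0, M = 6*sqrt(235)/235, N = 0.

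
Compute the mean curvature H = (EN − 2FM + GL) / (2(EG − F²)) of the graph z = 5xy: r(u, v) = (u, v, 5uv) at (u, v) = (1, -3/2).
H = 1500*sqrt(329)/108241

With E = 25*v^2 + 1, F = 25*u*v, G = 25*u^2 + 1, L = 0, M = 5/sqrt(25*u^2 + 25*v^2 + 1), N = 0, assemble
  H = (EN − 2FM + GL) / (2(EG − F²)) = -125*u*v/(25*u^2 + 25*v^2 + 1)^(3/2).
At (u, v) = (1, -3/2): H = 1500*sqrt(329)/108241.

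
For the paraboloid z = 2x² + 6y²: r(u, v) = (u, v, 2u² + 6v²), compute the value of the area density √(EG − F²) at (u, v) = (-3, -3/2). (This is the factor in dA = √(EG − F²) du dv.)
√(EG − F²)|_{(-3, -3/2)} = sqrt(469)

E = 16*u^2 + 1, F = 48*u*v, G = 144*v^2 + 1, so EG − F² = 16*u^2 + 144*v^2 + 1. Taking the positive square root: √(EG − F²) = sqrt(16*u^2 + 144*v^2 + 1). At (u, v) = (-3, -3/2): sqrt(469).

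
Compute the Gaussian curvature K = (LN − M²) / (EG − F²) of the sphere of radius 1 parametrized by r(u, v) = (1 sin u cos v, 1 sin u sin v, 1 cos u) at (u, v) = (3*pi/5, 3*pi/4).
K = 1

Coefficients of the first fundamental form: E = 1, F = 0, G = sin(u)^2.
Coefficients of the second fundamental form: L = -sin(u)/Abs(sin(u)), M = 0, N = -sin(u)^3/Abs(sin(u)).
Assemble K = (LN − M²)/(EG − F²) = 1. At (u, v) = (3*pi/5, 3*pi/4): K = 1.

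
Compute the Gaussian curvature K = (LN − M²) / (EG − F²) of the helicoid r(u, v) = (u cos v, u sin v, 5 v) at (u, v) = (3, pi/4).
K = -25/1156

Coefficients of the first fundamental form: E = 1, F = 0, G = u^2 + 25.
Coefficients of the second fundamental form: L = 0, M = -5/sqrt(u^2 + 25), N = 0.
Assemble K = (LN − M²)/(EG − F²) = -25/(u^2 + 25)^2. At (u, v) = (3, pi/4): K = -25/1156.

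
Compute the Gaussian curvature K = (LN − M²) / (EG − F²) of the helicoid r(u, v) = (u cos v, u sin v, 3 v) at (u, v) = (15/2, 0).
K = -16/7569

Coefficients of the first fundamental form: E = 1, F = 0, G = u^2 + 9.
Coefficients of the second fundamental form: L = 0, M = -3/sqrt(u^2 + 9), N = 0.
Assemble K = (LN − M²)/(EG − F²) = -9/(u^2 + 9)^2. At (u, v) = (15/2, 0): K = -16/7569.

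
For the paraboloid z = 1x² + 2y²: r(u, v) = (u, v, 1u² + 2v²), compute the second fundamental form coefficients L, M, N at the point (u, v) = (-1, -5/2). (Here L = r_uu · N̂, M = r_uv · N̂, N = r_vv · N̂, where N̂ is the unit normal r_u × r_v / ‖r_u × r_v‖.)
L = 2*sqrt(105)/105;  M = 0;  N = 4*sqrt(105)/105

Compute the unit normal N̂(u, v) = (-2*u/sqrt(4*u^2 + 16*v^2 + 1), -4*v/sqrt(4*u^2 + 16*v^2 + 1), 1/sqrt(4*u^2 + 16*v^2 + 1)), and the second partials r_uu, r_uv, r_vv. Take dot products:
  L(u, v) = r_uu · N̂ = 2/sqrt(4*u^2 + 16*v^2 + 1),
  M(u, v) = r_uv · N̂ = 0,
  N(u, v) = r_vv · N̂ = 4/sqrt(4*u^2 + 16*v^2 + 1).
Evaluating at (u, v) = (-1, -5/2):
  L = 2*sqrt(105)/105, M = 0, N = 4*sqrt(105)/105.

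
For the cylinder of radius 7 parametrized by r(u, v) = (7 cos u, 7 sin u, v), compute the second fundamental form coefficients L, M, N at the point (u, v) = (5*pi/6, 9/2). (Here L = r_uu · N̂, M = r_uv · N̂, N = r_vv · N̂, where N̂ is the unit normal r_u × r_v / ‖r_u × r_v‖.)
L = -7;  M = 0;  N = 0

Compute the unit normal N̂(u, v) = (cos(u), sin(u), 0), and the second partials r_uu, r_uv, r_vv. Take dot products:
  L(u, v) = r_uu · N̂ = -7,
  M(u, v) = r_uv · N̂ = 0,
  N(u, v) = r_vv · N̂ = 0.
Evaluating at (u, v) = (5*pi/6, 9/2):
  L = -7, M = 0, N = 0.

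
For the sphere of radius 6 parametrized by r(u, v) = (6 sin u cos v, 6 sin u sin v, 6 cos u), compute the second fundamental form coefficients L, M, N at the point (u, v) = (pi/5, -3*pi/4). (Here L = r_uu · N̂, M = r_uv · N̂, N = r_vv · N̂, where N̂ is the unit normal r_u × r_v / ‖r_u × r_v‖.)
L = -6;  M = 0;  N = -15/4 + 3*sqrt(5)/4

Compute the unit normal N̂(u, v) = (sin(u)^2*cos(v)/Abs(sin(u)), sin(u)^2*sin(v)/Abs(sin(u)), sin(2*u)/(2*Abs(sin(u)))), and the second partials r_uu, r_uv, r_vv. Take dot products:
  L(u, v) = r_uu · N̂ = -6*sin(u)/Abs(sin(u)),
  M(u, v) = r_uv · N̂ = 0,
  N(u, v) = r_vv · N̂ = -6*sin(u)^3/Abs(sin(u)).
Evaluating at (u, v) = (pi/5, -3*pi/4):
  L = -6, M = 0, N = -15/4 + 3*sqrt(5)/4.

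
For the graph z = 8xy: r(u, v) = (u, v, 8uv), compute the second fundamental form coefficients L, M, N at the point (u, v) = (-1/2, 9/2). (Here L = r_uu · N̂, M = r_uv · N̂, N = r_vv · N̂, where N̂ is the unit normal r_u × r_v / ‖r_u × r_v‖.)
L = 0;  M = 8*sqrt(1313)/1313;  N = 0

Compute the unit normal N̂(u, v) = (-8*v/sqrt(64*u^2 + 64*v^2 + 1), -8*u/sqrt(64*u^2 + 64*v^2 + 1), 1/sqrt(64*u^2 + 64*v^2 + 1)), and the second partials r_uu, r_uv, r_vv. Take dot products:
  L(u, v) = r_uu · N̂ = 0,
  M(u, v) = r_uv · N̂ = 8/sqrt(64*u^2 + 64*v^2 + 1),
  N(u, v) = r_vv · N̂ = 0.
Evaluating at (u, v) = (-1/2, 9/2):
  L = 0, M = 8*sqrt(1313)/1313, N = 0.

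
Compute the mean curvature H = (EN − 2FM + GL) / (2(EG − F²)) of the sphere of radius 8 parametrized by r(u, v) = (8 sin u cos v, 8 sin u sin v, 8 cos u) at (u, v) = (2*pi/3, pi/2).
H = -1/8

With E = 64, F = 0, G = 64*sin(u)^2, L = -8*sin(u)/Abs(sin(u)), M = 0, N = -8*sin(u)^3/Abs(sin(u)), assemble
  H = (EN − 2FM + GL) / (2(EG − F²)) = -sin(u)/(8*Abs(sin(u))).
At (u, v) = (2*pi/3, pi/2): H = -1/8.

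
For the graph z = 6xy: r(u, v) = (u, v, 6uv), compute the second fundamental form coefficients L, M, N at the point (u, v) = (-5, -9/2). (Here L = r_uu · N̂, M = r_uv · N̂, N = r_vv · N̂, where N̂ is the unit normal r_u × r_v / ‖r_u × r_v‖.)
L = 0;  M = 3*sqrt(1630)/815;  N = 0

Compute the unit normal N̂(u, v) = (-6*v/sqrt(36*u^2 + 36*v^2 + 1), -6*u/sqrt(36*u^2 + 36*v^2 + 1), 1/sqrt(36*u^2 + 36*v^2 + 1)), and the second partials r_uu, r_uv, r_vv. Take dot products:
  L(u, v) = r_uu · N̂ = 0,
  M(u, v) = r_uv · N̂ = 6/sqrt(36*u^2 + 36*v^2 + 1),
  N(u, v) = r_vv · N̂ = 0.
Evaluating at (u, v) = (-5, -9/2):
  L = 0, M = 3*sqrt(1630)/815, N = 0.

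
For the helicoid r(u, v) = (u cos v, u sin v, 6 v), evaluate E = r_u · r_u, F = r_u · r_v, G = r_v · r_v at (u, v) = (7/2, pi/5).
E = 1;  F = 0;  G = 193/4

Partials: r_u = (cos(v), sin(v), 0), r_v = (-u*sin(v), u*cos(v), 6). As functions of (u, v):
  E = r_u · r_u = 1,
  F = r_u · r_v = 0,
  G = r_v · r_v = u^2 + 36.
Evaluating at (u, v) = (7/2, pi/5): E = 1, F = 0, G = 193/4.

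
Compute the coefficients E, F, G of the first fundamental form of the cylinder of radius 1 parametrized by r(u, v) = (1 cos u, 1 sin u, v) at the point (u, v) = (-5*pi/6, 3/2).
E = 1;  F = 0;  G = 1

Partials: r_u = (-sin(u), cos(u), 0), r_v = (0, 0, 1). As functions of (u, v):
  E = r_u · r_u = 1,
  F = r_u · r_v = 0,
  G = r_v · r_v = 1.
Evaluating at (u, v) = (-5*pi/6, 3/2): E = 1, F = 0, G = 1.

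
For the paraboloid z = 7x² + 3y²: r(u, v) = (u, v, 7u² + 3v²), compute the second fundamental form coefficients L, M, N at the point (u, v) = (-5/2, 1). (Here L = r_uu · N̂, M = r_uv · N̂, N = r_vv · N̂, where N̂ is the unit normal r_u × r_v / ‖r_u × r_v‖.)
L = 7*sqrt(1262)/631;  M = 0;  N = 3*sqrt(1262)/631

Compute the unit normal N̂(u, v) = (-14*u/sqrt(196*u^2 + 36*v^2 + 1), -6*v/sqrt(196*u^2 + 36*v^2 + 1), 1/sqrt(196*u^2 + 36*v^2 + 1)), and the second partials r_uu, r_uv, r_vv. Take dot products:
  L(u, v) = r_uu · N̂ = 14/sqrt(196*u^2 + 36*v^2 + 1),
  M(u, v) = r_uv · N̂ = 0,
  N(u, v) = r_vv · N̂ = 6/sqrt(196*u^2 + 36*v^2 + 1).
Evaluating at (u, v) = (-5/2, 1):
  L = 7*sqrt(1262)/631, M = 0, N = 3*sqrt(1262)/631.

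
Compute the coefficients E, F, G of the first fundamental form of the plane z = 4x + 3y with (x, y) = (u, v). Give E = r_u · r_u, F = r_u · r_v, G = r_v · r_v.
E = 17;  F = 12;  G = 10

Compute partials: r_u = (1, 0, 4), r_v = (0, 1, 3). Then
  E = r_u · r_u = 17,
  F = r_u · r_v = 12,
  G = r_v · r_v = 10.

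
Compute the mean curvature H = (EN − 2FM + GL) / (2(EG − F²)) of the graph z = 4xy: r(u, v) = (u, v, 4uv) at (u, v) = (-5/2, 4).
H = 640*sqrt(357)/127449

With E = 16*v^2 + 1, F = 16*u*v, G = 16*u^2 + 1, L = 0, M = 4/sqrt(16*u^2 + 16*v^2 + 1), N = 0, assemble
  H = (EN − 2FM + GL) / (2(EG − F²)) = -64*u*v/(16*u^2 + 16*v^2 + 1)^(3/2).
At (u, v) = (-5/2, 4): H = 640*sqrt(357)/127449.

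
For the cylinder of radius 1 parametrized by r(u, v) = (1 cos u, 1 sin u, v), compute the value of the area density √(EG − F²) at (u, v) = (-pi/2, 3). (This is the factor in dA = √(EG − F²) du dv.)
√(EG − F²)|_{(-pi/2, 3)} = 1

E = 1, F = 0, G = 1, so EG − F² = 1. Taking the positive square root: √(EG − F²) = 1. At (u, v) = (-pi/2, 3): 1.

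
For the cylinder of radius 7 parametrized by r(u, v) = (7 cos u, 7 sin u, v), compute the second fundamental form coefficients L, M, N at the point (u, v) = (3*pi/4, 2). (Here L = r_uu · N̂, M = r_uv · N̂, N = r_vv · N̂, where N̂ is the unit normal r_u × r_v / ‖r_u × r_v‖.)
L = -7;  M = 0;  N = 0

Compute the unit normal N̂(u, v) = (cos(u), sin(u), 0), and the second partials r_uu, r_uv, r_vv. Take dot products:
  L(u, v) = r_uu · N̂ = -7,
  M(u, v) = r_uv · N̂ = 0,
  N(u, v) = r_vv · N̂ = 0.
Evaluating at (u, v) = (3*pi/4, 2):
  L = -7, M = 0, N = 0.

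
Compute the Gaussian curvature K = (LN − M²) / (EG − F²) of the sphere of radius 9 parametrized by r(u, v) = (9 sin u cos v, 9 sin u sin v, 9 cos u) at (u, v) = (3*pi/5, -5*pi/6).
K = 1/81

Coefficients of the first fundamental form: E = 81, F = 0, G = 81*sin(u)^2.
Coefficients of the second fundamental form: L = -9*sin(u)/Abs(sin(u)), M = 0, N = -9*sin(u)^3/Abs(sin(u)).
Assemble K = (LN − M²)/(EG − F²) = 1/81. At (u, v) = (3*pi/5, -5*pi/6): K = 1/81.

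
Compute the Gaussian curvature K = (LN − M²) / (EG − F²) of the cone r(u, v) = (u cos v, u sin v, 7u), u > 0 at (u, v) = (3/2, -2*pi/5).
K = 0

Coefficients of the first fundamental form: E = 50, F = 0, G = u^2.
Coefficients of the second fundamental form: L = 0, M = 0, N = 7*sqrt(2)*u^2/(10*Abs(u)).
Assemble K = (LN − M²)/(EG − F²) = 0. At (u, v) = (3/2, -2*pi/5): K = 0.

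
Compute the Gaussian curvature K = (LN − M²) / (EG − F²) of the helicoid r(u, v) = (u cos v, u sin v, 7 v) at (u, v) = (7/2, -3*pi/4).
K = -16/1225

Coefficients of the first fundamental form: E = 1, F = 0, G = u^2 + 49.
Coefficients of the second fundamental form: L = 0, M = -7/sqrt(u^2 + 49), N = 0.
Assemble K = (LN − M²)/(EG − F²) = -49/(u^2 + 49)^2. At (u, v) = (7/2, -3*pi/4): K = -16/1225.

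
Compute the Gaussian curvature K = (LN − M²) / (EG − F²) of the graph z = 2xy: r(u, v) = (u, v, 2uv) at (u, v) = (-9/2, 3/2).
K = -4/8281

Coefficients of the first fundamental form: E = 4*v^2 + 1, F = 4*u*v, G = 4*u^2 + 1.
Coefficients of the second fundamental form: L = 0, M = 2/sqrt(4*u^2 + 4*v^2 + 1), N = 0.
Assemble K = (LN − M²)/(EG − F²) = -4/(16*u^4 + 32*u^2*v^2 + 8*u^2 + 16*v^4 + 8*v^2 + 1). At (u, v) = (-9/2, 3/2): K = -4/8281.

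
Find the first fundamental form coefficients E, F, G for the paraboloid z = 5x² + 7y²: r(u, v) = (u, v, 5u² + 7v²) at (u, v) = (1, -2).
E = 101;  F = -280;  G = 785

Partials: r_u = (1, 0, 10*u), r_v = (0, 1, 14*v). As functions of (u, v):
  E = r_u · r_u = 100*u^2 + 1,
  F = r_u · r_v = 140*u*v,
  G = r_v · r_v = 196*v^2 + 1.
Evaluating at (u, v) = (1, -2): E = 101, F = -280, G = 785.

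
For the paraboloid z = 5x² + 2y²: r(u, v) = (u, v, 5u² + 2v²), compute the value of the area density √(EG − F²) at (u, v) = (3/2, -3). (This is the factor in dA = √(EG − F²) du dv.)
√(EG − F²)|_{(3/2, -3)} = sqrt(370)

E = 100*u^2 + 1, F = 40*u*v, G = 16*v^2 + 1, so EG − F² = 100*u^2 + 16*v^2 + 1. Taking the positive square root: √(EG − F²) = sqrt(100*u^2 + 16*v^2 + 1). At (u, v) = (3/2, -3): sqrt(370).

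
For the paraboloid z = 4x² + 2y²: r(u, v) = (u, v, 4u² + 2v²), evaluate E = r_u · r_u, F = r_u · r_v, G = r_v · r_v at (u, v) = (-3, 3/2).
E = 577;  F = -144;  G = 37

Partials: r_u = (1, 0, 8*u), r_v = (0, 1, 4*v). As functions of (u, v):
  E = r_u · r_u = 64*u^2 + 1,
  F = r_u · r_v = 32*u*v,
  G = r_v · r_v = 16*v^2 + 1.
Evaluating at (u, v) = (-3, 3/2): E = 577, F = -144, G = 37.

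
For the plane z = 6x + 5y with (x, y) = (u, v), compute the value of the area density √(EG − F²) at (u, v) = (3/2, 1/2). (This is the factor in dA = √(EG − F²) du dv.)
√(EG − F²)|_{(3/2, 1/2)} = sqrt(62)

E = 37, F = 30, G = 26, so EG − F² = 62. Taking the positive square root: √(EG − F²) = sqrt(62). At (u, v) = (3/2, 1/2): sqrt(62).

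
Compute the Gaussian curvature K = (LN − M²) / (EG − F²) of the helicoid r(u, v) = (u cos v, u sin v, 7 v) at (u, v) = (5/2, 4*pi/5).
K = -784/48841

Coefficients of the first fundamental form: E = 1, F = 0, G = u^2 + 49.
Coefficients of the second fundamental form: L = 0, M = -7/sqrt(u^2 + 49), N = 0.
Assemble K = (LN − M²)/(EG − F²) = -49/(u^2 + 49)^2. At (u, v) = (5/2, 4*pi/5): K = -784/48841.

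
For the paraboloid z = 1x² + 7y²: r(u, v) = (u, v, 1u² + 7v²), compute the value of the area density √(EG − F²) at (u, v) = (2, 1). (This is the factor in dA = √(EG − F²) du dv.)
√(EG − F²)|_{(2, 1)} = sqrt(213)

E = 4*u^2 + 1, F = 28*u*v, G = 196*v^2 + 1, so EG − F² = 4*u^2 + 196*v^2 + 1. Taking the positive square root: √(EG − F²) = sqrt(4*u^2 + 196*v^2 + 1). At (u, v) = (2, 1): sqrt(213).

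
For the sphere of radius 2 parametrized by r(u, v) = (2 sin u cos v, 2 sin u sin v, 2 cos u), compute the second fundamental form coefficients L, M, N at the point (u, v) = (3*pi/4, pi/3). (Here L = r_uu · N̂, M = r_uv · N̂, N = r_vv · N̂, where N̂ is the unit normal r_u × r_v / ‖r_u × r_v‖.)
L = -2;  M = 0;  N = -1

Compute the unit normal N̂(u, v) = (sin(u)^2*cos(v)/Abs(sin(u)), sin(u)^2*sin(v)/Abs(sin(u)), sin(2*u)/(2*Abs(sin(u)))), and the second partials r_uu, r_uv, r_vv. Take dot products:
  L(u, v) = r_uu · N̂ = -2*sin(u)/Abs(sin(u)),
  M(u, v) = r_uv · N̂ = 0,
  N(u, v) = r_vv · N̂ = -2*sin(u)^3/Abs(sin(u)).
Evaluating at (u, v) = (3*pi/4, pi/3):
  L = -2, M = 0, N = -1.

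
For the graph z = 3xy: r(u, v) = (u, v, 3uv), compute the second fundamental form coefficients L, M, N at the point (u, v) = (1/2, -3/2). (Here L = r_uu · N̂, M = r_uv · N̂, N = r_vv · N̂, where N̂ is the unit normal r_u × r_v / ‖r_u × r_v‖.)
L = 0;  M = 3*sqrt(94)/47;  N = 0

Compute the unit normal N̂(u, v) = (-3*v/sqrt(9*u^2 + 9*v^2 + 1), -3*u/sqrt(9*u^2 + 9*v^2 + 1), 1/sqrt(9*u^2 + 9*v^2 + 1)), and the second partials r_uu, r_uv, r_vv. Take dot products:
  L(u, v) = r_uu · N̂ = 0,
  M(u, v) = r_uv · N̂ = 3/sqrt(9*u^2 + 9*v^2 + 1),
  N(u, v) = r_vv · N̂ = 0.
Evaluating at (u, v) = (1/2, -3/2):
  L = 0, M = 3*sqrt(94)/47, N = 0.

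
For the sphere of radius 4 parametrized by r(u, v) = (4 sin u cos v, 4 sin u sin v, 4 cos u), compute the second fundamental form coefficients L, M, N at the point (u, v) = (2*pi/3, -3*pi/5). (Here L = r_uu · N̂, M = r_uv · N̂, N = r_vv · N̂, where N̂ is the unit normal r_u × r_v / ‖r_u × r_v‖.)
L = -4;  M = 0;  N = -3

Compute the unit normal N̂(u, v) = (sin(u)^2*cos(v)/Abs(sin(u)), sin(u)^2*sin(v)/Abs(sin(u)), sin(2*u)/(2*Abs(sin(u)))), and the second partials r_uu, r_uv, r_vv. Take dot products:
  L(u, v) = r_uu · N̂ = -4*sin(u)/Abs(sin(u)),
  M(u, v) = r_uv · N̂ = 0,
  N(u, v) = r_vv · N̂ = -4*sin(u)^3/Abs(sin(u)).
Evaluating at (u, v) = (2*pi/3, -3*pi/5):
  L = -4, M = 0, N = -3.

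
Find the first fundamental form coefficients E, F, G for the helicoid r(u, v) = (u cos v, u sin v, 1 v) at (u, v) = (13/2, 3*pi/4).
E = 1;  F = 0;  G = 173/4

Partials: r_u = (cos(v), sin(v), 0), r_v = (-u*sin(v), u*cos(v), 1). As functions of (u, v):
  E = r_u · r_u = 1,
  F = r_u · r_v = 0,
  G = r_v · r_v = u^2 + 1.
Evaluating at (u, v) = (13/2, 3*pi/4): E = 1, F = 0, G = 173/4.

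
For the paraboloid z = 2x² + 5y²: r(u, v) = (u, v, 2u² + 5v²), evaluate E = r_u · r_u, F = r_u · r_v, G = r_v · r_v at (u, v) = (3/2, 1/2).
E = 37;  F = 30;  G = 26

Partials: r_u = (1, 0, 4*u), r_v = (0, 1, 10*v). As functions of (u, v):
  E = r_u · r_u = 16*u^2 + 1,
  F = r_u · r_v = 40*u*v,
  G = r_v · r_v = 100*v^2 + 1.
Evaluating at (u, v) = (3/2, 1/2): E = 37, F = 30, G = 26.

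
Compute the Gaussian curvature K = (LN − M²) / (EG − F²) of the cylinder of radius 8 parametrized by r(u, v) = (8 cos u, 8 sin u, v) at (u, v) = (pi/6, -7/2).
K = 0

Coefficients of the first fundamental form: E = 64, F = 0, G = 1.
Coefficients of the second fundamental form: L = -8, M = 0, N = 0.
Assemble K = (LN − M²)/(EG − F²) = 0. At (u, v) = (pi/6, -7/2): K = 0.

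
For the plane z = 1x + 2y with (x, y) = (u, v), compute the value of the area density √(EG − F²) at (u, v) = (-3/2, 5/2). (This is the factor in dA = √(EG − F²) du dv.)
√(EG − F²)|_{(-3/2, 5/2)} = sqrt(6)

E = 2, F = 2, G = 5, so EG − F² = 6. Taking the positive square root: √(EG − F²) = sqrt(6). At (u, v) = (-3/2, 5/2): sqrt(6).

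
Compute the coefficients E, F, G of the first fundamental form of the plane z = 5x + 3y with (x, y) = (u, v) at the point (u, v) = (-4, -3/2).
E = 26;  F = 15;  G = 10

Partials: r_u = (1, 0, 5), r_v = (0, 1, 3). As functions of (u, v):
  E = r_u · r_u = 26,
  F = r_u · r_v = 15,
  G = r_v · r_v = 10.
Evaluating at (u, v) = (-4, -3/2): E = 26, F = 15, G = 10.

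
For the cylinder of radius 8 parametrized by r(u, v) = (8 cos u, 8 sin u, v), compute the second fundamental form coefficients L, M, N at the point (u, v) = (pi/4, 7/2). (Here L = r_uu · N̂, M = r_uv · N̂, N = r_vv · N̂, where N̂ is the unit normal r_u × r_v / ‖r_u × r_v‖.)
L = -8;  M = 0;  N = 0

Compute the unit normal N̂(u, v) = (cos(u), sin(u), 0), and the second partials r_uu, r_uv, r_vv. Take dot products:
  L(u, v) = r_uu · N̂ = -8,
  M(u, v) = r_uv · N̂ = 0,
  N(u, v) = r_vv · N̂ = 0.
Evaluating at (u, v) = (pi/4, 7/2):
  L = -8, M = 0, N = 0.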